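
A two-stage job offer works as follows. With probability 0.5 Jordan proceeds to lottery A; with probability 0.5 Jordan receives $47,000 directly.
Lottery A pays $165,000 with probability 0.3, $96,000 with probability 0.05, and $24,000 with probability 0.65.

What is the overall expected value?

EV(A) = 0.3 × 165000 + 0.05 × 96000 + 0.65 × 24000 = 49500 + 4800 + 15600 = 69900
Branch B: 47000 (certain)
Overall = 0.5 × 69900 + 0.5 × 47000 = 34950 + 23500 = 58450

$58,450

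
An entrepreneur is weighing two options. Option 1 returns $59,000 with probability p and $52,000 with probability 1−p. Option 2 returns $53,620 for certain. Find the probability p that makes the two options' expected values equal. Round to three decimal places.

p = 0.231

p·59000 + (1−p)·52000 = 53620
7000p + 52000 = 53620
p = (53620 − 52000) / 7000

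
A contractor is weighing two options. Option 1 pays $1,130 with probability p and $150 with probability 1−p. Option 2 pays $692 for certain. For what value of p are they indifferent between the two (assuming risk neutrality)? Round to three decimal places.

p = 0.553

p·1130 + (1−p)·150 = 692
980p + 150 = 692
p = (692 − 150) / 980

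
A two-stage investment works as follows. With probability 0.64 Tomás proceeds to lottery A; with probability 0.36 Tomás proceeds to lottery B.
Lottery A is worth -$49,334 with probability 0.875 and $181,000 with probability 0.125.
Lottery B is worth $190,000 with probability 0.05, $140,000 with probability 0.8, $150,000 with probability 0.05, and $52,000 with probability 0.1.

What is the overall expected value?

$35,164.96

EV(A) = 0.875 × (-49334) + 0.125 × 181000 = -43167.25 + 22625 = -20542.25
EV(B) = 0.05 × 190000 + 0.8 × 140000 + 0.05 × 150000 + 0.1 × 52000 = 9500 + 112000 + 7500 + 5200 = 134200
Overall = 0.64 × (-20542.25) + 0.36 × 134200 = -13147.04 + 48312 = 35164.96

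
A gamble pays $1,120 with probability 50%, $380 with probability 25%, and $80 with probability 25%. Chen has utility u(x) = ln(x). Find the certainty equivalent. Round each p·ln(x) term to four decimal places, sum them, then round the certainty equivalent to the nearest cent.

$441.86

E[u] = 0.5·ln(1120) + 0.25·ln(380) + 0.25·ln(80) = 3.5105 + 1.4850 + 1.0955 = 6.0910
CE = e^6.0910 ≈ 441.86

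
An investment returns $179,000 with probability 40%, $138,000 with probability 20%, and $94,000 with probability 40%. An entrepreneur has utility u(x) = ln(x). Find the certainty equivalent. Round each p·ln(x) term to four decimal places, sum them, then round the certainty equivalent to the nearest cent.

E[u] = 0.4·ln(179000) + 0.2·ln(138000) + 0.4·ln(94000) = 4.8381 + 2.3670 + 4.5804 = 11.7855
CE = e^11.7855 ≈ 131334.13

$131,334.13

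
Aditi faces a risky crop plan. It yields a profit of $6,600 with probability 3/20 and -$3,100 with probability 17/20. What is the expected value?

-$1,645

EV = 3/20 × 6600 + 17/20 × (-3100) = 990 − 2635 = -1645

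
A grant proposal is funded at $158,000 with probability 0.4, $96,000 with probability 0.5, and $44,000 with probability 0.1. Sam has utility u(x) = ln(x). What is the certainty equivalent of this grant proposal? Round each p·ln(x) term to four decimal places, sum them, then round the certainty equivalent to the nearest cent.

$108,380.12

E[u] = 0.4·ln(158000) + 0.5·ln(96000) + 0.1·ln(44000) = 4.7881 + 5.7361 + 1.0692 = 11.5934
CE = e^11.5934 ≈ 108380.12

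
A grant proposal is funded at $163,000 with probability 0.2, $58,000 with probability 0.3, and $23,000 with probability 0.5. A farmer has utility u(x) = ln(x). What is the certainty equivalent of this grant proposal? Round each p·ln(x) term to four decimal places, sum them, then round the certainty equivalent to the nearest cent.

E[u] = 0.2·ln(163000) + 0.3·ln(58000) + 0.5·ln(23000) = 2.4003 + 3.2905 + 5.0216 = 10.7124
CE = e^10.7124 ≈ 44909.29

$44,909.29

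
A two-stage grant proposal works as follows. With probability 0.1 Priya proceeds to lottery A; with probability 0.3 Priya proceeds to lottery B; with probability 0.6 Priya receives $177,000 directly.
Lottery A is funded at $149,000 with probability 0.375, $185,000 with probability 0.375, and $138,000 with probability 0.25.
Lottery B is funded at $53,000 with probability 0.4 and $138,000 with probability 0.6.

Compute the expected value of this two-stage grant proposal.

$153,375

EV(A) = 0.375 × 149000 + 0.375 × 185000 + 0.25 × 138000 = 55875 + 69375 + 34500 = 159750
EV(B) = 0.4 × 53000 + 0.6 × 138000 = 21200 + 82800 = 104000
Branch C: 177000 (certain)
Overall = 0.1 × 159750 + 0.3 × 104000 + 0.6 × 177000 = 15975 + 31200 + 106200 = 153375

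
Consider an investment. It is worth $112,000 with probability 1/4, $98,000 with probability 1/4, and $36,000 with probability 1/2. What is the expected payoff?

$70,500

EV = 1/4 × 112000 + 1/4 × 98000 + 1/2 × 36000 = 28000 + 24500 + 18000 = 70500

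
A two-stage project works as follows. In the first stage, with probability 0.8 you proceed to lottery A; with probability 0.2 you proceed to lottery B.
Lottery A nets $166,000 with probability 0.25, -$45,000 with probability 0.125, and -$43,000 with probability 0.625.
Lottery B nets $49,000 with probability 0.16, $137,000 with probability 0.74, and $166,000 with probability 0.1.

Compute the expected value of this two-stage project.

$32,364

EV(A) = 0.25 × 166000 + 0.125 × (-45000) + 0.625 × (-43000) = 41500 − 5625 − 26875 = 9000
EV(B) = 0.16 × 49000 + 0.74 × 137000 + 0.1 × 166000 = 7840 + 101380 + 16600 = 125820
Overall = 0.8 × 9000 + 0.2 × 125820 = 7200 + 25164 = 32364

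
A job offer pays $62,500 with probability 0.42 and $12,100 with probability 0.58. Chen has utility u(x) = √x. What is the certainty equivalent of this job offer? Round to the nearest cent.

$28,493.44

E[u] = 0.42·√62500 + 0.58·√12100 = 0.42·250 + 0.58·110 = 168.8
CE = (168.8)² = 28493.44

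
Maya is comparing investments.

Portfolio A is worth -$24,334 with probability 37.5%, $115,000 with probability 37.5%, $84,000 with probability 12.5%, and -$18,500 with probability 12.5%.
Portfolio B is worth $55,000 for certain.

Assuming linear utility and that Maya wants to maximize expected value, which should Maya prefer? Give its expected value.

Portfolio B ($55,000)

Portfolio A = 0.375 × (-24334) + 0.375 × 115000 + 0.125 × 84000 + 0.125 × (-18500) = -9125.25 + 43125 + 10500 − 2312.5 = 42187.25
Portfolio B: 55000 (certain)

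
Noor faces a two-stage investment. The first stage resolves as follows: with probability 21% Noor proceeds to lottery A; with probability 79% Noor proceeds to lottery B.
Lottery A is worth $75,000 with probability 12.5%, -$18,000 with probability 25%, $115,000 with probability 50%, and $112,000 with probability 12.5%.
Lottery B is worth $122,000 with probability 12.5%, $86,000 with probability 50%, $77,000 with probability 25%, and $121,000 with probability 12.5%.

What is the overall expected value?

EV(A) = 0.125 × 75000 + 0.25 × (-18000) + 0.5 × 115000 + 0.125 × 112000 = 9375 − 4500 + 57500 + 14000 = 76375
EV(B) = 0.125 × 122000 + 0.5 × 86000 + 0.25 × 77000 + 0.125 × 121000 = 15250 + 43000 + 19250 + 15125 = 92625
Overall = 0.21 × 76375 + 0.79 × 92625 = 16038.75 + 73173.75 = 89212.5

$89,212.50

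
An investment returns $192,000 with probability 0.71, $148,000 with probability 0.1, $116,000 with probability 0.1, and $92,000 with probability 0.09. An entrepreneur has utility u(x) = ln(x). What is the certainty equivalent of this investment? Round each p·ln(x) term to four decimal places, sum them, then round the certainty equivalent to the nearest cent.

$166,474.93

E[u] = 0.71·ln(192000) + 0.1·ln(148000) + 0.1·ln(116000) + 0.09·ln(92000) = 8.6373 + 1.1905 + 1.1661 + 1.0287 = 12.0226
CE = e^12.0226 ≈ 166474.93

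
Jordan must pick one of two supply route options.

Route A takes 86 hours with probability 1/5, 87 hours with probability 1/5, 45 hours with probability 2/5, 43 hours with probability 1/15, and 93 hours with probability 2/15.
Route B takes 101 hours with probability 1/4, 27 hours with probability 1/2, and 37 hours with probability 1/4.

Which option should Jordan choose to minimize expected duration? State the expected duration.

Route A = 1/5 × 86 + 1/5 × 87 + 2/5 × 45 + 1/15 × 43 + 2/15 × 93 = 17.2 + 17.4 + 18 + 2.8667 + 12.4 = 67.8667
Route B = 1/4 × 101 + 1/2 × 27 + 1/4 × 37 = 25.25 + 13.5 + 9.25 = 48

Route B (48 hours)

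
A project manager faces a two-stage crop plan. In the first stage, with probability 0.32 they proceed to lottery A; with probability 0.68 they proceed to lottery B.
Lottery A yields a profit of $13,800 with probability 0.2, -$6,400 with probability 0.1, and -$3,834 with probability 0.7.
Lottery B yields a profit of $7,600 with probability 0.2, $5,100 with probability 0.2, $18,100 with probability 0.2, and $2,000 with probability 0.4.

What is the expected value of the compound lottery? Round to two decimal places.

$4,552.38

EV(A) = 0.2 × 13800 + 0.1 × (-6400) + 0.7 × (-3834) = 2760 − 640 − 2683.8 = -563.8
EV(B) = 0.2 × 7600 + 0.2 × 5100 + 0.2 × 18100 + 0.4 × 2000 = 1520 + 1020 + 3620 + 800 = 6960
Overall = 0.32 × (-563.8) + 0.68 × 6960 = -180.416 + 4732.8 = 4552.384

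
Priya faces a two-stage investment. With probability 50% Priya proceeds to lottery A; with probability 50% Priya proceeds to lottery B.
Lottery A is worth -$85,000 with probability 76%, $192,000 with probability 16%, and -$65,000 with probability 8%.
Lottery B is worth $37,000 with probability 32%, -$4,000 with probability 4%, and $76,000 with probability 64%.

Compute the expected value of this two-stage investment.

EV(A) = 0.76 × (-85000) + 0.16 × 192000 + 0.08 × (-65000) = -64600 + 30720 − 5200 = -39080
EV(B) = 0.32 × 37000 + 0.04 × (-4000) + 0.64 × 76000 = 11840 − 160 + 48640 = 60320
Overall = 0.5 × (-39080) + 0.5 × 60320 = -19540 + 30160 = 10620

$10,620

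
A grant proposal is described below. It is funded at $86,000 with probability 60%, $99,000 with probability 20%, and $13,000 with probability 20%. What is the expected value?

$74,000

EV = 0.6 × 86000 + 0.2 × 99000 + 0.2 × 13000 = 51600 + 19800 + 2600 = 74000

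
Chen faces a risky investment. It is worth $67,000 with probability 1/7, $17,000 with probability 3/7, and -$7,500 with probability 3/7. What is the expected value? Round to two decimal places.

EV = 1/7 × 67000 + 3/7 × 17000 + 3/7 × (-7500) = 9571.4286 + 7285.7143 − 3214.2857 = 13642.8571

$13,642.86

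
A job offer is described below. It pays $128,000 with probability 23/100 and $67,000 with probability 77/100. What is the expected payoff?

EV = 23/100 × 128000 + 77/100 × 67000 = 29440 + 51590 = 81030

$81,030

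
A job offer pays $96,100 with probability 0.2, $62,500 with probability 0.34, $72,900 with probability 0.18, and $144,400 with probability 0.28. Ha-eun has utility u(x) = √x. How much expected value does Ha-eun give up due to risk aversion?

$2,820

E[u] = 0.2·√96100 + 0.34·√62500 + 0.18·√72900 + 0.28·√144400 = 0.2·310 + 0.34·250 + 0.18·270 + 0.28·380 = 302
CE = (302)² = 91204
Risk premium = EV − CE = 94024 − 91204 = 2820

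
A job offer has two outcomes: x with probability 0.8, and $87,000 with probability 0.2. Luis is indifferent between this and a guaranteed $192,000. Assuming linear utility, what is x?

0.8·x + 0.2·87000 = 192000
0.8·x = 192000 − 17400 = 174600
x = 174600 / 0.8 = 218250

x = $218,250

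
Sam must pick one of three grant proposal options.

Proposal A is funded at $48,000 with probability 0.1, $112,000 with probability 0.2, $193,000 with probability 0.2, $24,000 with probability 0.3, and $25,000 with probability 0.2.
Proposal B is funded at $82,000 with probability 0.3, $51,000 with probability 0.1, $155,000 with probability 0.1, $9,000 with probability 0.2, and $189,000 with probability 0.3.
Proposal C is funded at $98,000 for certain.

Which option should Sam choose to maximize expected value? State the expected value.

Proposal B ($103,700)

Proposal A = 0.1 × 48000 + 0.2 × 112000 + 0.2 × 193000 + 0.3 × 24000 + 0.2 × 25000 = 4800 + 22400 + 38600 + 7200 + 5000 = 78000
Proposal B = 0.3 × 82000 + 0.1 × 51000 + 0.1 × 155000 + 0.2 × 9000 + 0.3 × 189000 = 24600 + 5100 + 15500 + 1800 + 56700 = 103700
Proposal C: 98000 (certain)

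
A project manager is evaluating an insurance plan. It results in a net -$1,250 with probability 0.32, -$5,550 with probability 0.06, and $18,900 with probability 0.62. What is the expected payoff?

EV = 0.32 × (-1250) + 0.06 × (-5550) + 0.62 × 18900 = -400 − 333 + 11718 = 10985

$10,985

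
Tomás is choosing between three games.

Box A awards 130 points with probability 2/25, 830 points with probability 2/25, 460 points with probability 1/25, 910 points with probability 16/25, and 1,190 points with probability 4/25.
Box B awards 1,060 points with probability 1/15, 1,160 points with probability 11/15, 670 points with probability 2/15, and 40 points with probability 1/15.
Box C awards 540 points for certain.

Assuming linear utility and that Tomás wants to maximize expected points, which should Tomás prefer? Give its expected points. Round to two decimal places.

Box A = 2/25 × 130 + 2/25 × 830 + 1/25 × 460 + 16/25 × 910 + 4/25 × 1190 = 10.4 + 66.4 + 18.4 + 582.4 + 190.4 = 868
Box B = 1/15 × 1060 + 11/15 × 1160 + 2/15 × 670 + 1/15 × 40 = 70.6667 + 850.6667 + 89.3333 + 2.6667 = 1013.3333
Box C: 540 (certain)

Box B (1013.33 points)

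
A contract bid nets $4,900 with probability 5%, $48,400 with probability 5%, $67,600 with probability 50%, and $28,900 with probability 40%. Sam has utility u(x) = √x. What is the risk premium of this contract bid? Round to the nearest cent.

E[u] = 0.05·√4900 + 0.05·√48400 + 0.5·√67600 + 0.4·√28900 = 0.05·70 + 0.05·220 + 0.5·260 + 0.4·170 = 212.5
CE = (212.5)² = 45156.25
Risk premium = EV − CE = 48025 − 45156.25 = 2868.75

$2,868.75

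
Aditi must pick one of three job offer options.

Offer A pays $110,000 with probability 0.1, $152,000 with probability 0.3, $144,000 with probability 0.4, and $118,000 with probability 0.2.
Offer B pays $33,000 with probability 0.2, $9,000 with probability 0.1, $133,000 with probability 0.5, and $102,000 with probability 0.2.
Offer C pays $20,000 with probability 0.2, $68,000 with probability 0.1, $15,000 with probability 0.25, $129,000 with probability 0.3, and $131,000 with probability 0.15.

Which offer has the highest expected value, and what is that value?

Offer A ($137,800)

Offer A = 0.1 × 110000 + 0.3 × 152000 + 0.4 × 144000 + 0.2 × 118000 = 11000 + 45600 + 57600 + 23600 = 137800
Offer B = 0.2 × 33000 + 0.1 × 9000 + 0.5 × 133000 + 0.2 × 102000 = 6600 + 900 + 66500 + 20400 = 94400
Offer C = 0.2 × 20000 + 0.1 × 68000 + 0.25 × 15000 + 0.3 × 129000 + 0.15 × 131000 = 4000 + 6800 + 3750 + 38700 + 19650 = 72900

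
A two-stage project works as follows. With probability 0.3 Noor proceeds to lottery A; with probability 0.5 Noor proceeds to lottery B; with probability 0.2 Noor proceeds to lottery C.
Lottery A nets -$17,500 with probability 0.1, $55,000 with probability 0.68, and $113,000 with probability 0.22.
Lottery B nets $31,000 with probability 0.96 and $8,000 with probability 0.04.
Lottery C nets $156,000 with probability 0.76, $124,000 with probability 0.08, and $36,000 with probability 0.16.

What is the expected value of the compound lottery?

$60,041

EV(A) = 0.1 × (-17500) + 0.68 × 55000 + 0.22 × 113000 = -1750 + 37400 + 24860 = 60510
EV(B) = 0.96 × 31000 + 0.04 × 8000 = 29760 + 320 = 30080
EV(C) = 0.76 × 156000 + 0.08 × 124000 + 0.16 × 36000 = 118560 + 9920 + 5760 = 134240
Overall = 0.3 × 60510 + 0.5 × 30080 + 0.2 × 134240 = 18153 + 15040 + 26848 = 60041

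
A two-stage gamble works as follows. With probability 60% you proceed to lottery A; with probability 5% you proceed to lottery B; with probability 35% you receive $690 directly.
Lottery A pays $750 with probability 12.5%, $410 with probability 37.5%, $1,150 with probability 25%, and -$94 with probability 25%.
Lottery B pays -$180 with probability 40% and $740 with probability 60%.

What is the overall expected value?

EV(A) = 0.125 × 750 + 0.375 × 410 + 0.25 × 1150 + 0.25 × (-94) = 93.75 + 153.75 + 287.5 − 23.5 = 511.5
EV(B) = 0.4 × (-180) + 0.6 × 740 = -72 + 444 = 372
Branch C: 690 (certain)
Overall = 0.6 × 511.5 + 0.05 × 372 + 0.35 × 690 = 306.9 + 18.6 + 241.5 = 567

$567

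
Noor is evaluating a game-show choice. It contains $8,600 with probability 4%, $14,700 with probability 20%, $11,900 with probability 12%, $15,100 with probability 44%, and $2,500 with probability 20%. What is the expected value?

EV = 0.04 × 8600 + 0.2 × 14700 + 0.12 × 11900 + 0.44 × 15100 + 0.2 × 2500 = 344 + 2940 + 1428 + 6644 + 500 = 11856

$11,856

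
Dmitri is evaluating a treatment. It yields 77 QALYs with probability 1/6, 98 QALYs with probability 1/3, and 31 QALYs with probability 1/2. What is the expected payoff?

EV = 1/6 × 77 + 1/3 × 98 + 1/2 × 31 = 12.8333 + 32.6667 + 15.5 = 61

61 QALYs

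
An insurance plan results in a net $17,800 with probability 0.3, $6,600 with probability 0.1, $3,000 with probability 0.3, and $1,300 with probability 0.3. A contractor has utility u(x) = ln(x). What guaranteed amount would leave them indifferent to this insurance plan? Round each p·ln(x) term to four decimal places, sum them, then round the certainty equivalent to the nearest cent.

$4,309.17

E[u] = 0.3·ln(17800) + 0.1·ln(6600) + 0.3·ln(3000) + 0.3·ln(1300) = 2.9361 + 0.8795 + 2.4019 + 2.1510 = 8.3685
CE = e^8.3685 ≈ 4309.17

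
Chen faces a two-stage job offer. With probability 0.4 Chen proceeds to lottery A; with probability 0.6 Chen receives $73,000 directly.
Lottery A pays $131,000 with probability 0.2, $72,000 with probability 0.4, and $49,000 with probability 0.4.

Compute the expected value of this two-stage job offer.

EV(A) = 0.2 × 131000 + 0.4 × 72000 + 0.4 × 49000 = 26200 + 28800 + 19600 = 74600
Branch B: 73000 (certain)
Overall = 0.4 × 74600 + 0.6 × 73000 = 29840 + 43800 = 73640

$73,640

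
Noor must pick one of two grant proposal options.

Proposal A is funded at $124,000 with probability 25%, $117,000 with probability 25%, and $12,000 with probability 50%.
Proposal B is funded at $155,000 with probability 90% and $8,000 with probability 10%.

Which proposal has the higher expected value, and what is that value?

Proposal B ($140,300)

Proposal A = 0.25 × 124000 + 0.25 × 117000 + 0.5 × 12000 = 31000 + 29250 + 6000 = 66250
Proposal B = 0.9 × 155000 + 0.1 × 8000 = 139500 + 800 = 140300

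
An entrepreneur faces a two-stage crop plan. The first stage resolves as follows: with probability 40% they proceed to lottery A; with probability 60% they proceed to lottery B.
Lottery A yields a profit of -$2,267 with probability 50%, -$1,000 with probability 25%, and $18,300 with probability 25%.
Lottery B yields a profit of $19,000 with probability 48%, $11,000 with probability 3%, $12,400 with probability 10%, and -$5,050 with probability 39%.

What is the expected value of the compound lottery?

$6,508.90

EV(A) = 0.5 × (-2267) + 0.25 × (-1000) + 0.25 × 18300 = -1133.5 − 250 + 4575 = 3191.5
EV(B) = 0.48 × 19000 + 0.03 × 11000 + 0.1 × 12400 + 0.39 × (-5050) = 9120 + 330 + 1240 − 1969.5 = 8720.5
Overall = 0.4 × 3191.5 + 0.6 × 8720.5 = 1276.6 + 5232.3 = 6508.9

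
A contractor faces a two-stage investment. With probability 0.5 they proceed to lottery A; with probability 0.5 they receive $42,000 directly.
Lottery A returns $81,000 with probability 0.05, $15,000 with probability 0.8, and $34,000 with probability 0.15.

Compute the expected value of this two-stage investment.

$31,575

EV(A) = 0.05 × 81000 + 0.8 × 15000 + 0.15 × 34000 = 4050 + 12000 + 5100 = 21150
Branch B: 42000 (certain)
Overall = 0.5 × 21150 + 0.5 × 42000 = 10575 + 21000 = 31575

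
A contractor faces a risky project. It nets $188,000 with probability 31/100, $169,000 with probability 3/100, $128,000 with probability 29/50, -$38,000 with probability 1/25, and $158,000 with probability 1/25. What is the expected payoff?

EV = 31/100 × 188000 + 3/100 × 169000 + 29/50 × 128000 + 1/25 × (-38000) + 1/25 × 158000 = 58280 + 5070 + 74240 − 1520 + 6320 = 142390

$142,390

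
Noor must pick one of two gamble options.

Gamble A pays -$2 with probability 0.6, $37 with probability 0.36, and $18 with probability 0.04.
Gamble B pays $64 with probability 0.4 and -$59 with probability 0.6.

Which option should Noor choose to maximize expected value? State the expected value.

Gamble A ($12.84)

Gamble A = 0.6 × (-2) + 0.36 × 37 + 0.04 × 18 = -1.2 + 13.32 + 0.72 = 12.84
Gamble B = 0.4 × 64 + 0.6 × (-59) = 25.6 − 35.4 = -9.8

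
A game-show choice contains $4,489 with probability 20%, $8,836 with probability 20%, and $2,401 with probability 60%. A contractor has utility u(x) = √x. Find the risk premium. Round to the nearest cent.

$311.04

E[u] = 0.2·√4489 + 0.2·√8836 + 0.6·√2401 = 0.2·67 + 0.2·94 + 0.6·49 = 61.6
CE = (61.6)² = 3794.56
Risk premium = EV − CE = 4105.6 − 3794.56 = 311.04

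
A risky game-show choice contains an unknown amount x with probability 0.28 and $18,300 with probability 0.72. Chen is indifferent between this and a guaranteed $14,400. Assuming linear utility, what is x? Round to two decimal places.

x = $4,371.43

0.28·x + 0.72·18300 = 14400
0.28·x = 14400 − 13176 = 1224
x = 1224 / 0.28 = 4371.4286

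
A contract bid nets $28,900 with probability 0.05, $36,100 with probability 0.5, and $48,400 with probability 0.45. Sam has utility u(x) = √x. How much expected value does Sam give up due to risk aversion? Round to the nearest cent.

E[u] = 0.05·√28900 + 0.5·√36100 + 0.45·√48400 = 0.05·170 + 0.5·190 + 0.45·220 = 202.5
CE = (202.5)² = 41006.25
Risk premium = EV − CE = 41275 − 41006.25 = 268.75

$268.75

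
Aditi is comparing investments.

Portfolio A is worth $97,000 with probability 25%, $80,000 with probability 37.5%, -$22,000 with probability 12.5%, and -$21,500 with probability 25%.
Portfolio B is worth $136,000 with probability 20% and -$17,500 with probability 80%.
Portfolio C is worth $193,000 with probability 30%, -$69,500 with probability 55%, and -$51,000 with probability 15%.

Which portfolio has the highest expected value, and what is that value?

Portfolio A = 0.25 × 97000 + 0.375 × 80000 + 0.125 × (-22000) + 0.25 × (-21500) = 24250 + 30000 − 2750 − 5375 = 46125
Portfolio B = 0.2 × 136000 + 0.8 × (-17500) = 27200 − 14000 = 13200
Portfolio C = 0.3 × 193000 + 0.55 × (-69500) + 0.15 × (-51000) = 57900 − 38225 − 7650 = 12025

Portfolio A ($46,125)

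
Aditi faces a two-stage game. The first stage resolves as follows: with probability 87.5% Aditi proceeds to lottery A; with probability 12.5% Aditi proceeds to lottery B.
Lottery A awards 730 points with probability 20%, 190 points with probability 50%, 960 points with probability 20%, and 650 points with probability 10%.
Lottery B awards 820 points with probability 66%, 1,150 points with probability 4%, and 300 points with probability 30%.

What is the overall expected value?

520.4 points

EV(A) = 0.2 × 730 + 0.5 × 190 + 0.2 × 960 + 0.1 × 650 = 146 + 95 + 192 + 65 = 498
EV(B) = 0.66 × 820 + 0.04 × 1150 + 0.3 × 300 = 541.2 + 46 + 90 = 677.2
Overall = 0.875 × 498 + 0.125 × 677.2 = 435.75 + 84.65 = 520.4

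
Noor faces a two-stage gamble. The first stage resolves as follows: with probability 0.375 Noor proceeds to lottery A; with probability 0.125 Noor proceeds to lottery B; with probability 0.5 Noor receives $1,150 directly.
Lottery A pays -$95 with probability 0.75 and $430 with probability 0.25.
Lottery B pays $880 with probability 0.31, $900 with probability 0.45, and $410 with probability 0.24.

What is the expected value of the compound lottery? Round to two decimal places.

$685.62

EV(A) = 0.75 × (-95) + 0.25 × 430 = -71.25 + 107.5 = 36.25
EV(B) = 0.31 × 880 + 0.45 × 900 + 0.24 × 410 = 272.8 + 405 + 98.4 = 776.2
Branch C: 1150 (certain)
Overall = 0.375 × 36.25 + 0.125 × 776.2 + 0.5 × 1150 = 13.59375 + 97.025 + 575 = 685.61875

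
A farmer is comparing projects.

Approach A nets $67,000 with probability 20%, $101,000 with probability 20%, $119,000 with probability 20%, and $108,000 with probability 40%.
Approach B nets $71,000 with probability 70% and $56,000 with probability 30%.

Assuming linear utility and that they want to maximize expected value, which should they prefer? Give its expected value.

Approach A ($100,600)

Approach A = 0.2 × 67000 + 0.2 × 101000 + 0.2 × 119000 + 0.4 × 108000 = 13400 + 20200 + 23800 + 43200 = 100600
Approach B = 0.7 × 71000 + 0.3 × 56000 = 49700 + 16800 = 66500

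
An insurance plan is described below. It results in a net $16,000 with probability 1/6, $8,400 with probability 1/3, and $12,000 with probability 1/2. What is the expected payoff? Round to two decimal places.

$11,466.67

EV = 1/6 × 16000 + 1/3 × 8400 + 1/2 × 12000 = 2666.6667 + 2800 + 6000 = 11466.6667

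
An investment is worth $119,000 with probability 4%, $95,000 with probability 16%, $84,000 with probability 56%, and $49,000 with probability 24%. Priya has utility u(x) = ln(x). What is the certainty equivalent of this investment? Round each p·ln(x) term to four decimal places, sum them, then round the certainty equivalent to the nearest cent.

$76,336.01

E[u] = 0.04·ln(119000) + 0.16·ln(95000) + 0.56·ln(84000) + 0.24·ln(49000) = 0.4675 + 1.8339 + 6.3496 + 2.5919 = 11.2429
CE = e^11.2429 ≈ 76336.01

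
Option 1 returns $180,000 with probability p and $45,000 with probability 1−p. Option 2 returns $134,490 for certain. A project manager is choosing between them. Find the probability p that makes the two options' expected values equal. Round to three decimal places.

p·180000 + (1−p)·45000 = 134490
135000p + 45000 = 134490
p = (134490 − 45000) / 135000

p = 0.663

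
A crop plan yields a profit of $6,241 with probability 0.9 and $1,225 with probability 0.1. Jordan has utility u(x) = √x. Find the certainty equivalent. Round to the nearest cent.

$5,565.16

E[u] = 0.9·√6241 + 0.1·√1225 = 0.9·79 + 0.1·35 = 74.6
CE = (74.6)² = 5565.16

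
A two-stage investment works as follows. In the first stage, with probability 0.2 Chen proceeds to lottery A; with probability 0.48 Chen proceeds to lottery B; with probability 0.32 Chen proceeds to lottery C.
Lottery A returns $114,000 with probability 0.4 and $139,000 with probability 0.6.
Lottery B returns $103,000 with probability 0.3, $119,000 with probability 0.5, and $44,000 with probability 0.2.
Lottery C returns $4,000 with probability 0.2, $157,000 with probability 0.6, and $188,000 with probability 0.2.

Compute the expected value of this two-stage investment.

EV(A) = 0.4 × 114000 + 0.6 × 139000 = 45600 + 83400 = 129000
EV(B) = 0.3 × 103000 + 0.5 × 119000 + 0.2 × 44000 = 30900 + 59500 + 8800 = 99200
EV(C) = 0.2 × 4000 + 0.6 × 157000 + 0.2 × 188000 = 800 + 94200 + 37600 = 132600
Overall = 0.2 × 129000 + 0.48 × 99200 + 0.32 × 132600 = 25800 + 47616 + 42432 = 115848

$115,848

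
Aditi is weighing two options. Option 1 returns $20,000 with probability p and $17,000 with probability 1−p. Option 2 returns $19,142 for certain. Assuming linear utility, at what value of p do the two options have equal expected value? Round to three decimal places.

p·20000 + (1−p)·17000 = 19142
3000p + 17000 = 19142
p = (19142 − 17000) / 3000

p = 0.714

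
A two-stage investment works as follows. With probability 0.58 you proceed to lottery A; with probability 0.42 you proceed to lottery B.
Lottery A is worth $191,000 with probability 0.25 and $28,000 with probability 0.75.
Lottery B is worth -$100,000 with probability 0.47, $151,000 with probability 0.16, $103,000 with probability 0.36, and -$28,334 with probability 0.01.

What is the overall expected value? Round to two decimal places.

$45,736.80

EV(A) = 0.25 × 191000 + 0.75 × 28000 = 47750 + 21000 = 68750
EV(B) = 0.47 × (-100000) + 0.16 × 151000 + 0.36 × 103000 + 0.01 × (-28334) = -47000 + 24160 + 37080 − 283.34 = 13956.66
Overall = 0.58 × 68750 + 0.42 × 13956.66 = 39875 + 5861.7972 = 45736.7972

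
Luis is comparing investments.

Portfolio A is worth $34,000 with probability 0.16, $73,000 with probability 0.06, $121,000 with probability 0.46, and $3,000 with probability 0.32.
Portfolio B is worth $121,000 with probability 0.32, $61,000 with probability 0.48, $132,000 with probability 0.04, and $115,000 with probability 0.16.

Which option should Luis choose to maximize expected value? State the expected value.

Portfolio B ($91,680)

Portfolio A = 0.16 × 34000 + 0.06 × 73000 + 0.46 × 121000 + 0.32 × 3000 = 5440 + 4380 + 55660 + 960 = 66440
Portfolio B = 0.32 × 121000 + 0.48 × 61000 + 0.04 × 132000 + 0.16 × 115000 = 38720 + 29280 + 5280 + 18400 = 91680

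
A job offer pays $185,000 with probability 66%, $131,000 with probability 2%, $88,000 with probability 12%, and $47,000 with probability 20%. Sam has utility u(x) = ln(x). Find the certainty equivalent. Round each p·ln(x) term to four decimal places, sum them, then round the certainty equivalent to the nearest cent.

$127,784.43

E[u] = 0.66·ln(185000) + 0.02·ln(131000) + 0.12·ln(88000) + 0.2·ln(47000) = 8.0046 + 0.2357 + 1.3662 + 2.1516 = 11.7581
CE = e^11.7581 ≈ 127784.43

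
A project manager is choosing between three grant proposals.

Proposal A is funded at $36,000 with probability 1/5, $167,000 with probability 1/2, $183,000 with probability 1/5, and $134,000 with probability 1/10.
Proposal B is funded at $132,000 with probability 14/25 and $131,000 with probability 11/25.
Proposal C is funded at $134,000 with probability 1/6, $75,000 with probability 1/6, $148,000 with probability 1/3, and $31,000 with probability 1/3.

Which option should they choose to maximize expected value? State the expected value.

Proposal A = 1/5 × 36000 + 1/2 × 167000 + 1/5 × 183000 + 1/10 × 134000 = 7200 + 83500 + 36600 + 13400 = 140700
Proposal B = 14/25 × 132000 + 11/25 × 131000 = 73920 + 57640 = 131560
Proposal C = 1/6 × 134000 + 1/6 × 75000 + 1/3 × 148000 + 1/3 × 31000 = 22333.3333 + 12500 + 49333.3333 + 10333.3333 = 94500

Proposal A ($140,700)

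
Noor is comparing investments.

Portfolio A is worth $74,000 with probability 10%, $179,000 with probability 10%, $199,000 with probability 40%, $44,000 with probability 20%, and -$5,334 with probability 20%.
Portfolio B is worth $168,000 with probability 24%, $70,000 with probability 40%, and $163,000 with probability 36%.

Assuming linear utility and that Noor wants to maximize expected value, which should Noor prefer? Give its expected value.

Portfolio A = 0.1 × 74000 + 0.1 × 179000 + 0.4 × 199000 + 0.2 × 44000 + 0.2 × (-5334) = 7400 + 17900 + 79600 + 8800 − 1066.8 = 112633.2
Portfolio B = 0.24 × 168000 + 0.4 × 70000 + 0.36 × 163000 = 40320 + 28000 + 58680 = 127000

Portfolio B ($127,000)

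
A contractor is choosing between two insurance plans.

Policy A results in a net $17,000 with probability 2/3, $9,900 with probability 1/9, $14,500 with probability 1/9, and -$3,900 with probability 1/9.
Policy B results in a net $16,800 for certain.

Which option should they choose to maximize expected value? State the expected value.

Policy A = 2/3 × 17000 + 1/9 × 9900 + 1/9 × 14500 + 1/9 × (-3900) = 11333.3333 + 1100 + 1611.1111 − 433.3333 = 13611.1111
Policy B: 16800 (certain)

Policy B ($16,800)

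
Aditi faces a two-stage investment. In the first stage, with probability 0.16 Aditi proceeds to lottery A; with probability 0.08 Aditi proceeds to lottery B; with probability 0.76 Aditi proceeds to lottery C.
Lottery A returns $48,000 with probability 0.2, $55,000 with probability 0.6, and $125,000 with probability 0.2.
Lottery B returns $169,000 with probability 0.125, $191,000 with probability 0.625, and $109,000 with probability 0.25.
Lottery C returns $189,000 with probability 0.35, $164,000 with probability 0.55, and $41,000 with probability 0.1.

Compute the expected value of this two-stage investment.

$146,178

EV(A) = 0.2 × 48000 + 0.6 × 55000 + 0.2 × 125000 = 9600 + 33000 + 25000 = 67600
EV(B) = 0.125 × 169000 + 0.625 × 191000 + 0.25 × 109000 = 21125 + 119375 + 27250 = 167750
EV(C) = 0.35 × 189000 + 0.55 × 164000 + 0.1 × 41000 = 66150 + 90200 + 4100 = 160450
Overall = 0.16 × 67600 + 0.08 × 167750 + 0.76 × 160450 = 10816 + 13420 + 121942 = 146178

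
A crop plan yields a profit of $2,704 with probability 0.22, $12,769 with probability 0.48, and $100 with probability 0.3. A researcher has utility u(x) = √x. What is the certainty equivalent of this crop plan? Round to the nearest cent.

E[u] = 0.22·√2704 + 0.48·√12769 + 0.3·√100 = 0.22·52 + 0.48·113 + 0.3·10 = 68.68
CE = (68.68)² = 4716.9424

$4,716.94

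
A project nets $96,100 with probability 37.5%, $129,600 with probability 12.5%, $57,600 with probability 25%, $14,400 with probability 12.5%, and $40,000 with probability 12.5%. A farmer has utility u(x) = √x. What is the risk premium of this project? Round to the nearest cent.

$5,185.94

E[u] = 0.375·√96100 + 0.125·√129600 + 0.25·√57600 + 0.125·√14400 + 0.125·√40000 = 0.375·310 + 0.125·360 + 0.25·240 + 0.125·120 + 0.125·200 = 261.25
CE = (261.25)² = 68251.5625
Risk premium = EV − CE = 73437.5 − 68251.5625 = 5185.9375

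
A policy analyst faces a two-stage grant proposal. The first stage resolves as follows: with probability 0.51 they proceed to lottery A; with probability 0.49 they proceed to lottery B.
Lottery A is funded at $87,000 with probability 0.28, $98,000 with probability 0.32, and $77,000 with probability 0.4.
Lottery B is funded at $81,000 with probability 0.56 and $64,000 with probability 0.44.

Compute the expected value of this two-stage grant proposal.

EV(A) = 0.28 × 87000 + 0.32 × 98000 + 0.4 × 77000 = 24360 + 31360 + 30800 = 86520
EV(B) = 0.56 × 81000 + 0.44 × 64000 = 45360 + 28160 = 73520
Overall = 0.51 × 86520 + 0.49 × 73520 = 44125.2 + 36024.8 = 80150

$80,150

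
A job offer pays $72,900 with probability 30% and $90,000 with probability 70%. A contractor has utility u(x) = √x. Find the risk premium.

$189

E[u] = 0.3·√72900 + 0.7·√90000 = 0.3·270 + 0.7·300 = 291
CE = (291)² = 84681
Risk premium = EV − CE = 84870 − 84681 = 189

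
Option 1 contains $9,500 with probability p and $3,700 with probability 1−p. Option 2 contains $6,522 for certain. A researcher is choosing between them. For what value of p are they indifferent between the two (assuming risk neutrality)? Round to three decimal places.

p·9500 + (1−p)·3700 = 6522
5800p + 3700 = 6522
p = (6522 − 3700) / 5800

p = 0.487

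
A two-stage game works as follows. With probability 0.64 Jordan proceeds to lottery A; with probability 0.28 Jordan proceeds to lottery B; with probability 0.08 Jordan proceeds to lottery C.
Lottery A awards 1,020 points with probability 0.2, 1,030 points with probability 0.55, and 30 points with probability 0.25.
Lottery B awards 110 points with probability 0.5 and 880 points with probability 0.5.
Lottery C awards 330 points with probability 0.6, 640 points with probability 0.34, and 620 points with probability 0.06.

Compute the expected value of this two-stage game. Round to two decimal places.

EV(A) = 0.2 × 1020 + 0.55 × 1030 + 0.25 × 30 = 204 + 566.5 + 7.5 = 778
EV(B) = 0.5 × 110 + 0.5 × 880 = 55 + 440 = 495
EV(C) = 0.6 × 330 + 0.34 × 640 + 0.06 × 620 = 198 + 217.6 + 37.2 = 452.8
Overall = 0.64 × 778 + 0.28 × 495 + 0.08 × 452.8 = 497.92 + 138.6 + 36.224 = 672.744

672.74 points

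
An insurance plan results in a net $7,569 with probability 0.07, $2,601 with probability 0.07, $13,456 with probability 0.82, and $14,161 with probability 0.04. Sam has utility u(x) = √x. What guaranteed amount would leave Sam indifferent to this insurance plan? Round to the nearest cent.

$11,999.01

E[u] = 0.07·√7569 + 0.07·√2601 + 0.82·√13456 + 0.04·√14161 = 0.07·87 + 0.07·51 + 0.82·116 + 0.04·119 = 109.54
CE = (109.54)² = 11999.0116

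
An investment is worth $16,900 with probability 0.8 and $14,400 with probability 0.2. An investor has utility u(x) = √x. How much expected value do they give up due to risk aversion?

$16

E[u] = 0.8·√16900 + 0.2·√14400 = 0.8·130 + 0.2·120 = 128
CE = (128)² = 16384
Risk premium = EV − CE = 16400 − 16384 = 16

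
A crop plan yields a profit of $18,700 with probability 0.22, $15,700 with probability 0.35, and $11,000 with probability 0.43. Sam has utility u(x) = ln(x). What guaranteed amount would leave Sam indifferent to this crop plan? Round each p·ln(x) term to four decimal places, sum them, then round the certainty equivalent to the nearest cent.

E[u] = 0.22·ln(18700) + 0.35·ln(15700) + 0.43·ln(11000) = 2.1640 + 3.3815 + 4.0014 = 9.5469
CE = e^9.5469 ≈ 14001.22

$14,001.22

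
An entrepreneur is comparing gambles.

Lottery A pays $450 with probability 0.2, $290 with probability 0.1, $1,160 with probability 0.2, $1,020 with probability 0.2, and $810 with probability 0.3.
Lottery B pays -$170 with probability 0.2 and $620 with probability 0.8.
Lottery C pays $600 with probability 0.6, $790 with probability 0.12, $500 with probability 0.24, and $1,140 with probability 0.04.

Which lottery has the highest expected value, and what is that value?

Lottery A = 0.2 × 450 + 0.1 × 290 + 0.2 × 1160 + 0.2 × 1020 + 0.3 × 810 = 90 + 29 + 232 + 204 + 243 = 798
Lottery B = 0.2 × (-170) + 0.8 × 620 = -34 + 496 = 462
Lottery C = 0.6 × 600 + 0.12 × 790 + 0.24 × 500 + 0.04 × 1140 = 360 + 94.8 + 120 + 45.6 = 620.4

Lottery A ($798)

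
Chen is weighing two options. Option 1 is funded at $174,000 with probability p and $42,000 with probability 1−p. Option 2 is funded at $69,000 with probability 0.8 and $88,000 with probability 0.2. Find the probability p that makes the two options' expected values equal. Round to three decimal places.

p = 0.233

EV(Option 2) = 0.8 × 69000 + 0.2 × 88000 = 55200 + 17600 = 72800
p·174000 + (1−p)·42000 = 72800
132000p + 42000 = 72800
p = (72800 − 42000) / 132000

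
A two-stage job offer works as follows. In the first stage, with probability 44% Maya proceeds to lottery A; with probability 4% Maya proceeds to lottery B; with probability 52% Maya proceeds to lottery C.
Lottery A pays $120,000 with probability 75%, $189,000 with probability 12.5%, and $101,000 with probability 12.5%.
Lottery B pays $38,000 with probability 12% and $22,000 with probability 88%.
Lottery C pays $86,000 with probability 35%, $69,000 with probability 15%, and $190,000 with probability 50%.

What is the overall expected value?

$126,940.80

EV(A) = 0.75 × 120000 + 0.125 × 189000 + 0.125 × 101000 = 90000 + 23625 + 12625 = 126250
EV(B) = 0.12 × 38000 + 0.88 × 22000 = 4560 + 19360 = 23920
EV(C) = 0.35 × 86000 + 0.15 × 69000 + 0.5 × 190000 = 30100 + 10350 + 95000 = 135450
Overall = 0.44 × 126250 + 0.04 × 23920 + 0.52 × 135450 = 55550 + 956.8 + 70434 = 126940.8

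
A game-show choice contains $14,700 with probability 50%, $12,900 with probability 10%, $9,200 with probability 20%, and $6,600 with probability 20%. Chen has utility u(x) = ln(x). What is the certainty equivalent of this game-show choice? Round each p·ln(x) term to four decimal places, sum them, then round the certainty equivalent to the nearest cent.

$11,256.49

E[u] = 0.5·ln(14700) + 0.1·ln(12900) + 0.2·ln(9200) + 0.2·ln(6600) = 4.7978 + 0.9465 + 1.8254 + 1.7590 = 9.3287
CE = e^9.3287 ≈ 11256.49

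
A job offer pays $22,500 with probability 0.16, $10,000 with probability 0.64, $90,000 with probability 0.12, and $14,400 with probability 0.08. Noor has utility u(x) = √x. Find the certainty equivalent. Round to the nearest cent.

$17,848.96

E[u] = 0.16·√22500 + 0.64·√10000 + 0.12·√90000 + 0.08·√14400 = 0.16·150 + 0.64·100 + 0.12·300 + 0.08·120 = 133.6
CE = (133.6)² = 17848.96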